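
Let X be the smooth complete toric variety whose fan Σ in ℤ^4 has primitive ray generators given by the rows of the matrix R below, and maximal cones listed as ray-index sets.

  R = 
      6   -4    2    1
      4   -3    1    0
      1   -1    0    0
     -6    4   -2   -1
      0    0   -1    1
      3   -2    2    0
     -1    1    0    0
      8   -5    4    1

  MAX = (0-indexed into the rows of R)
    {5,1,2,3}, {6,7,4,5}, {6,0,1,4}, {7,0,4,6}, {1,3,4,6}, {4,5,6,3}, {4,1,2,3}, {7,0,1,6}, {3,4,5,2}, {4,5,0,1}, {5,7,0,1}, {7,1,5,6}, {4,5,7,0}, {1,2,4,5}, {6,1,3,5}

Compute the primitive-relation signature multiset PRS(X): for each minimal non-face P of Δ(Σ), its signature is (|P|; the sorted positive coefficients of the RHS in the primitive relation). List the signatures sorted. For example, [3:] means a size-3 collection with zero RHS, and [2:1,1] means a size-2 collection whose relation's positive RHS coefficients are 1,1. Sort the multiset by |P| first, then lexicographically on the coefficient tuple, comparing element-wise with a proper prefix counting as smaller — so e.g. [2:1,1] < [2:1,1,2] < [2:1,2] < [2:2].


9 collections generate NE(X_Σ); each relation:

  {0,3}:  v_{0} + v_{3} = 0 — sig = [2:]
  {2,6}:  v_{2} + v_{6} = 0 — sig = [2:]
  {2,7}:  v_{2} + v_{7} = v_{0} + v_{5} — sig = [2:1,1]
  {3,7}:  v_{3} + v_{7} = v_{5} + v_{6} — sig = [2:1,1]
  {0,2}:  v_{0} + v_{2} = v_{1} + v_{4} + v_{5} — sig = [2:1,1,1]
  {0,5,6}:  v_{0} + v_{5} + v_{6} = v_{7} — sig = [3:1]
  {1,4,7}:  v_{1} + v_{4} + v_{7} = 2·v_{0} — sig = [3:2]
  {1,3,4,5}:  v_{1} + v_{3} + v_{4} + v_{5} = v_{2} — sig = [4:1]
  {1,4,5,6}:  v_{1} + v_{4} + v_{5} + v_{6} = v_{0} — sig = [4:1]

so the primitive-relation signature multiset is
    [2:]
    [2:]
    [2:1,1]
    [2:1,1]
    [2:1,1,1]
    [3:1]
    [3:2]
    [4:1]
    [4:1]


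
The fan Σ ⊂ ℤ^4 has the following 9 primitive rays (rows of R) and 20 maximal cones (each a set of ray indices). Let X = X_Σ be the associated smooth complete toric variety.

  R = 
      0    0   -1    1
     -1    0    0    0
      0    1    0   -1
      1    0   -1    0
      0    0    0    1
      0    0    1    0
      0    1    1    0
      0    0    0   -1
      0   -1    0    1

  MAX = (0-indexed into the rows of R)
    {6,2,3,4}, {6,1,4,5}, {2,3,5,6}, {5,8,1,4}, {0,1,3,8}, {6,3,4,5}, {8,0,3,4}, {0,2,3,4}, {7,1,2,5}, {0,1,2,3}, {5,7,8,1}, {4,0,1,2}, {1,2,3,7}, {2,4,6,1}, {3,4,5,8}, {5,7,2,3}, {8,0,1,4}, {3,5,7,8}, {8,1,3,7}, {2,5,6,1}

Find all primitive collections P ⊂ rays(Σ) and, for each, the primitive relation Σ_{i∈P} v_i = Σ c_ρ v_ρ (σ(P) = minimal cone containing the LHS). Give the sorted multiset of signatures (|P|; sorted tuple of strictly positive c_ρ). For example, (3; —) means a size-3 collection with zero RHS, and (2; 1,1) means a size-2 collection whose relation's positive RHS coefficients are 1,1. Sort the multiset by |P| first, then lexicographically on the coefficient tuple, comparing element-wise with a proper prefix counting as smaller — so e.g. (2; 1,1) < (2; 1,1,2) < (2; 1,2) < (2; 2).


The 11 primitive collections of Σ (r=9, n=4):

  P = {2,8}:  v_{2} + v_{8} = 0  so sig = (2; —)
  P = {4,7}:  v_{4} + v_{7} = 0  so sig = (2; —)
  P = {0,5}:  v_{0} + v_{5} = v_{4}  so sig = (2; 1)
  P = {0,7}:  v_{0} + v_{7} = v_{1} + v_{3}  so sig = (2; 1,1)
  P = {6,7}:  v_{6} + v_{7} = v_{2} + v_{5}  so sig = (2; 1,1)
  P = {6,8}:  v_{6} + v_{8} = v_{4} + v_{5}  so sig = (2; 1,1)
  P = {0,6}:  v_{0} + v_{6} = v_{2} + 2·v_{4}  so sig = (2; 1,2)
  P = {1,3,5}:  v_{1} + v_{3} + v_{5} = 0  so sig = (3; —)
  P = {1,3,4}:  v_{1} + v_{3} + v_{4} = v_{0}  so sig = (3; 1)
  P = {2,4,5}:  v_{2} + v_{4} + v_{5} = v_{6}  so sig = (3; 1)
  P = {1,3,6}:  v_{1} + v_{3} + v_{6} = v_{2} + v_{4}  so sig = (3; 1,1)

so the primitive-relation signature multiset is
{ (2; —) ×2,  (2; 1),  (2; 1,1) ×3,  (2; 1,2),  (3; —),  (3; 1) ×2,  (3; 1,1) }


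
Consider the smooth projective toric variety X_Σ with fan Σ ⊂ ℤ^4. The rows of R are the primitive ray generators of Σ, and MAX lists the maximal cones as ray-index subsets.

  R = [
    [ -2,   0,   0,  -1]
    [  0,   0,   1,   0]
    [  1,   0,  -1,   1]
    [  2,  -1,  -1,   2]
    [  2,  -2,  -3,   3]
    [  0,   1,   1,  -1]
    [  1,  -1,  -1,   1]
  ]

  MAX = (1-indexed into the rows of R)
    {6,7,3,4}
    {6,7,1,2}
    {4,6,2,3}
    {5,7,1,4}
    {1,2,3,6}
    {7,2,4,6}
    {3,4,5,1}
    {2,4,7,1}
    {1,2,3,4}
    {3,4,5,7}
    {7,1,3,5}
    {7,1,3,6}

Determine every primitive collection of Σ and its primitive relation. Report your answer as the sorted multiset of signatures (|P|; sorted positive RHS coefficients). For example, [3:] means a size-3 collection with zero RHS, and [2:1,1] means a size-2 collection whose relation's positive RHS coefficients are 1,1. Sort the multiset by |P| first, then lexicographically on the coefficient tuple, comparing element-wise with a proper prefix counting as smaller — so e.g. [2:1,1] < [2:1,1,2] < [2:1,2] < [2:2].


Σ has 5 primitive collections:

  {5,6}:  v_{5} + v_{6} = v_{3} + v_{7} ; sig = [2:1,1]
  {2,5}:  v_{2} + v_{5} = v_{1} + 2·v_{4} ; sig = [2:1,2]
  {1,4,6}:  v_{1} + v_{4} + v_{6} = 0 ; sig = [3:]
  {2,3,7}:  v_{2} + v_{3} + v_{7} = v_{4} ; sig = [3:1]
  {1,3,4,7}:  v_{1} + v_{3} + v_{4} + v_{7} = v_{5} ; sig = [4:1]

Sorted signature multiset PRS(X):
    [2:1,1]
    [2:1,2]
    [3:]
    [3:1]
    [4:1]


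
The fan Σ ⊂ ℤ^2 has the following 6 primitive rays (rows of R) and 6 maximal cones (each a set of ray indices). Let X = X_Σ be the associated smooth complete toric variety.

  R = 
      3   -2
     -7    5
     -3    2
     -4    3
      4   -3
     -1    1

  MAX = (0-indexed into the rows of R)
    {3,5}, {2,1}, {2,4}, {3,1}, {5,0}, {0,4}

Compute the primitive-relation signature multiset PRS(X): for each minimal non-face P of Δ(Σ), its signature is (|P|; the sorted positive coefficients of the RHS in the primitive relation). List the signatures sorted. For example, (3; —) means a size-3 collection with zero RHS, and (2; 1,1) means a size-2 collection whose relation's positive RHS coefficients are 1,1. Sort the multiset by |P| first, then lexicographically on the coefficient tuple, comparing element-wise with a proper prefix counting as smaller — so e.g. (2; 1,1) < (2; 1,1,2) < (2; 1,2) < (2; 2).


9 minimal non-faces of Δ(Σ) (on 6 rays):

  • {0,2}:  v_{0} + v_{2} = 0 ; sig = (2; —)
  • {3,4}:  v_{3} + v_{4} = 0 ; sig = (2; —)
  • {0,1}:  v_{0} + v_{1} = v_{3} ; sig = (2; 1)
  • {0,3}:  v_{0} + v_{3} = v_{5} ; sig = (2; 1)
  • {1,4}:  v_{1} + v_{4} = v_{2} ; sig = (2; 1)
  • {2,3}:  v_{2} + v_{3} = v_{1} ; sig = (2; 1)
  • {2,5}:  v_{2} + v_{5} = v_{3} ; sig = (2; 1)
  • {4,5}:  v_{4} + v_{5} = v_{0} ; sig = (2; 1)
  • {1,5}:  v_{1} + v_{5} = 2·v_{3} ; sig = (2; 2)

Hence PRS(X_Σ) =
    |P|=2: 9 collections, coeffs (), (), (1), (1), (1), (1), (1), (1), (2)


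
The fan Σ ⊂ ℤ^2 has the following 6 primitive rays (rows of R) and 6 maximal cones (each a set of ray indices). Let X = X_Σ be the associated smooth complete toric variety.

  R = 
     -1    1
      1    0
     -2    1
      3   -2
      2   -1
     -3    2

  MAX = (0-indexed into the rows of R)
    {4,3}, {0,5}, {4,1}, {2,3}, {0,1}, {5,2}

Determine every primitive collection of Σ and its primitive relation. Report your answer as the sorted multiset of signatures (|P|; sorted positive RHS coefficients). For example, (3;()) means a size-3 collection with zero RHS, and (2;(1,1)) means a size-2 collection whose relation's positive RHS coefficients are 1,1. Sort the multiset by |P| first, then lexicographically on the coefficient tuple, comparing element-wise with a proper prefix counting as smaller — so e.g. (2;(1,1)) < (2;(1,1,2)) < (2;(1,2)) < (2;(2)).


9 collections generate NE(X_Σ); each relation:

  {2,4}:  v_{2} + v_{4} = 0  so sig = (2;())
  {3,5}:  v_{3} + v_{5} = 0  so sig = (2;())
  {0,2}:  v_{0} + v_{2} = v_{5}  so sig = (2;(1))
  {0,3}:  v_{0} + v_{3} = v_{4}  so sig = (2;(1))
  {0,4}:  v_{0} + v_{4} = v_{1}  so sig = (2;(1))
  {1,2}:  v_{1} + v_{2} = v_{0}  so sig = (2;(1))
  {4,5}:  v_{4} + v_{5} = v_{0}  so sig = (2;(1))
  {1,3}:  v_{1} + v_{3} = 2·v_{4}  so sig = (2;(2))
  {1,5}:  v_{1} + v_{5} = 2·v_{0}  so sig = (2;(2))

Sorted signature multiset PRS(X):
    |P|=2: 9 collections, coeffs (), (), (1), (1), (1), (1), (1), (2), (2)


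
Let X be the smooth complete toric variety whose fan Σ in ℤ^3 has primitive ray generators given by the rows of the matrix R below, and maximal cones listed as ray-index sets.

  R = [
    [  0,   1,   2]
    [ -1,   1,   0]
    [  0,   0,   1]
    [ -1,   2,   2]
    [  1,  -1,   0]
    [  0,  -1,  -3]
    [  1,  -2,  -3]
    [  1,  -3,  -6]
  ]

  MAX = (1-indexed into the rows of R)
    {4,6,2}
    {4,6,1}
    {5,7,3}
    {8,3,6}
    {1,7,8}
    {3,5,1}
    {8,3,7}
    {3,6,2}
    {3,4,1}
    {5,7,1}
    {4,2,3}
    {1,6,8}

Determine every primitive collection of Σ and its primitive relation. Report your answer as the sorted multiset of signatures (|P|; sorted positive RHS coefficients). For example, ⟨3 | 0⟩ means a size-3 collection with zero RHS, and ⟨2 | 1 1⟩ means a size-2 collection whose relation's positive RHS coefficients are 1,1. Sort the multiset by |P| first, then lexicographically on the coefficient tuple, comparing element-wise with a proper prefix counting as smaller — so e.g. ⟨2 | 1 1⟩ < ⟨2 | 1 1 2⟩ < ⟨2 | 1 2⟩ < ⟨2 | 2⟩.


Δ(Σ) — 8 vertices, 14 min non-faces:

  P={2,5}:  v_{2} + v_{5} = 0  →  sig = ⟨2 | 0⟩
  P={1,2}:  v_{1} + v_{2} = v_{4}  →  sig = ⟨2 | 1⟩
  P={2,7}:  v_{2} + v_{7} = v_{6}  →  sig = ⟨2 | 1⟩
  P={4,5}:  v_{4} + v_{5} = v_{1}  →  sig = ⟨2 | 1⟩
  P={5,6}:  v_{5} + v_{6} = v_{7}  →  sig = ⟨2 | 1⟩
  P={6,7}:  v_{6} + v_{7} = v_{8}  →  sig = ⟨2 | 1⟩
  P={4,7}:  v_{4} + v_{7} = v_{1} + v_{6}  →  sig = ⟨2 | 1 1⟩
  P={4,8}:  v_{4} + v_{8} = v_{1} + 2·v_{6}  →  sig = ⟨2 | 1 2⟩
  P={2,8}:  v_{2} + v_{8} = 2·v_{6}  →  sig = ⟨2 | 2⟩
  P={5,8}:  v_{5} + v_{8} = 2·v_{7}  →  sig = ⟨2 | 2⟩
  P={1,3,6}:  v_{1} + v_{3} + v_{6} = 0  →  sig = ⟨3 | 0⟩
  P={1,3,7}:  v_{1} + v_{3} + v_{7} = v_{5}  →  sig = ⟨3 | 1⟩
  P={1,3,8}:  v_{1} + v_{3} + v_{8} = v_{7}  →  sig = ⟨3 | 1⟩
  P={3,4,6}:  v_{3} + v_{4} + v_{6} = v_{2}  →  sig = ⟨3 | 1⟩

so the primitive-relation signature multiset is
{ ⟨2 | 0⟩,  ⟨2 | 1⟩ ×5,  ⟨2 | 1 1⟩,  ⟨2 | 1 2⟩,  ⟨2 | 2⟩ ×2,  ⟨3 | 0⟩,  ⟨3 | 1⟩ ×3 }


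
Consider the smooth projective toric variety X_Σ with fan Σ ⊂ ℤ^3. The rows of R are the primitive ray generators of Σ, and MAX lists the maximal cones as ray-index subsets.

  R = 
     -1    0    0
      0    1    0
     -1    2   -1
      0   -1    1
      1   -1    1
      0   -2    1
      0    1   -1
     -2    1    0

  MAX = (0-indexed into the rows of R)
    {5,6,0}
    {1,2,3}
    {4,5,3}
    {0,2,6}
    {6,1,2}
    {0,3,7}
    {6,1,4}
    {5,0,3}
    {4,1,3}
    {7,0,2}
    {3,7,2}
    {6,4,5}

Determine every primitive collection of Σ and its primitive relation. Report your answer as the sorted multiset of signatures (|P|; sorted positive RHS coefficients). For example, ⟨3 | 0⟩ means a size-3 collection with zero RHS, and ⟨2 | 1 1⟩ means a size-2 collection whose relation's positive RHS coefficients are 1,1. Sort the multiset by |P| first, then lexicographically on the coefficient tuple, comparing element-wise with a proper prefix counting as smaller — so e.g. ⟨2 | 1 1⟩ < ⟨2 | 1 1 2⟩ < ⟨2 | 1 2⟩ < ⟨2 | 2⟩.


11 collections generate NE(X_Σ); each relation:

  • {3,6}:  v_{3} + v_{6} = 0  ⇒ sig = ⟨2 | 0⟩
  • {0,4}:  v_{0} + v_{4} = v_{3}  ⇒ sig = ⟨2 | 1⟩
  • {1,5}:  v_{1} + v_{5} = v_{3}  ⇒ sig = ⟨2 | 1⟩
  • {2,4}:  v_{2} + v_{4} = v_{1}  ⇒ sig = ⟨2 | 1⟩
  • {2,5}:  v_{2} + v_{5} = v_{0}  ⇒ sig = ⟨2 | 1⟩
  • {0,1}:  v_{0} + v_{1} = v_{2} + v_{3}  ⇒ sig = ⟨2 | 1 1⟩
  • {6,7}:  v_{6} + v_{7} = v_{0} + v_{2}  ⇒ sig = ⟨2 | 1 1⟩
  • {4,7}:  v_{4} + v_{7} = v_{2} + 2·v_{3}  ⇒ sig = ⟨2 | 1 2⟩
  • {5,7}:  v_{5} + v_{7} = 2·v_{0} + v_{3}  ⇒ sig = ⟨2 | 1 2⟩
  • {1,7}:  v_{1} + v_{7} = 2·v_{2} + 2·v_{3}  ⇒ sig = ⟨2 | 2 2⟩
  • {0,2,3}:  v_{0} + v_{2} + v_{3} = v_{7}  ⇒ sig = ⟨3 | 1⟩

so the primitive-relation signature multiset is
    ⟨2 | 0⟩
    ⟨2 | 1⟩
    ⟨2 | 1⟩
    ⟨2 | 1⟩
    ⟨2 | 1⟩
    ⟨2 | 1 1⟩
    ⟨2 | 1 1⟩
    ⟨2 | 1 2⟩
    ⟨2 | 1 2⟩
    ⟨2 | 2 2⟩
    ⟨3 | 1⟩


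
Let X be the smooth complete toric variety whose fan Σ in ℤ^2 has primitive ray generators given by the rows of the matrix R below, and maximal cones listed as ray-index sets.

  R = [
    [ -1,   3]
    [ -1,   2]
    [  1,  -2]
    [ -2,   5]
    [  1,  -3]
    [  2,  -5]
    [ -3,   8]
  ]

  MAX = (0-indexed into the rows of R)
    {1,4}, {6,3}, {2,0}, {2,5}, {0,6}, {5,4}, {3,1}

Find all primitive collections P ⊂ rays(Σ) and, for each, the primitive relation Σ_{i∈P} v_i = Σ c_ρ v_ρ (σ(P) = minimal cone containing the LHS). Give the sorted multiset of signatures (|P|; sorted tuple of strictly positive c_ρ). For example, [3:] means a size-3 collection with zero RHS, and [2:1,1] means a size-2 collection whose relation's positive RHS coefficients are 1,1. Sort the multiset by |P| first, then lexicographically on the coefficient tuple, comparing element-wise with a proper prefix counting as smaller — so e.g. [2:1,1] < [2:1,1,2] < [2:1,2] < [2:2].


14 minimal non-faces of Δ(Σ) (on 7 rays):

  P = {0,4}:  v_{0} + v_{4} = 0 ; sig = [2:]
  P = {1,2}:  v_{1} + v_{2} = 0 ; sig = [2:]
  P = {3,5}:  v_{3} + v_{5} = 0 ; sig = [2:]
  P = {0,1}:  v_{0} + v_{1} = v_{3} ; sig = [2:1]
  P = {0,3}:  v_{0} + v_{3} = v_{6} ; sig = [2:1]
  P = {0,5}:  v_{0} + v_{5} = v_{2} ; sig = [2:1]
  P = {1,5}:  v_{1} + v_{5} = v_{4} ; sig = [2:1]
  P = {2,3}:  v_{2} + v_{3} = v_{0} ; sig = [2:1]
  P = {2,4}:  v_{2} + v_{4} = v_{5} ; sig = [2:1]
  P = {3,4}:  v_{3} + v_{4} = v_{1} ; sig = [2:1]
  P = {4,6}:  v_{4} + v_{6} = v_{3} ; sig = [2:1]
  P = {5,6}:  v_{5} + v_{6} = v_{0} ; sig = [2:1]
  P = {1,6}:  v_{1} + v_{6} = 2·v_{3} ; sig = [2:2]
  P = {2,6}:  v_{2} + v_{6} = 2·v_{0} ; sig = [2:2]

Signatures (|P|; sorted positive RHS coefficients), sorted:
{ [2:] ×3,  [2:1] ×9,  [2:2] ×2 }


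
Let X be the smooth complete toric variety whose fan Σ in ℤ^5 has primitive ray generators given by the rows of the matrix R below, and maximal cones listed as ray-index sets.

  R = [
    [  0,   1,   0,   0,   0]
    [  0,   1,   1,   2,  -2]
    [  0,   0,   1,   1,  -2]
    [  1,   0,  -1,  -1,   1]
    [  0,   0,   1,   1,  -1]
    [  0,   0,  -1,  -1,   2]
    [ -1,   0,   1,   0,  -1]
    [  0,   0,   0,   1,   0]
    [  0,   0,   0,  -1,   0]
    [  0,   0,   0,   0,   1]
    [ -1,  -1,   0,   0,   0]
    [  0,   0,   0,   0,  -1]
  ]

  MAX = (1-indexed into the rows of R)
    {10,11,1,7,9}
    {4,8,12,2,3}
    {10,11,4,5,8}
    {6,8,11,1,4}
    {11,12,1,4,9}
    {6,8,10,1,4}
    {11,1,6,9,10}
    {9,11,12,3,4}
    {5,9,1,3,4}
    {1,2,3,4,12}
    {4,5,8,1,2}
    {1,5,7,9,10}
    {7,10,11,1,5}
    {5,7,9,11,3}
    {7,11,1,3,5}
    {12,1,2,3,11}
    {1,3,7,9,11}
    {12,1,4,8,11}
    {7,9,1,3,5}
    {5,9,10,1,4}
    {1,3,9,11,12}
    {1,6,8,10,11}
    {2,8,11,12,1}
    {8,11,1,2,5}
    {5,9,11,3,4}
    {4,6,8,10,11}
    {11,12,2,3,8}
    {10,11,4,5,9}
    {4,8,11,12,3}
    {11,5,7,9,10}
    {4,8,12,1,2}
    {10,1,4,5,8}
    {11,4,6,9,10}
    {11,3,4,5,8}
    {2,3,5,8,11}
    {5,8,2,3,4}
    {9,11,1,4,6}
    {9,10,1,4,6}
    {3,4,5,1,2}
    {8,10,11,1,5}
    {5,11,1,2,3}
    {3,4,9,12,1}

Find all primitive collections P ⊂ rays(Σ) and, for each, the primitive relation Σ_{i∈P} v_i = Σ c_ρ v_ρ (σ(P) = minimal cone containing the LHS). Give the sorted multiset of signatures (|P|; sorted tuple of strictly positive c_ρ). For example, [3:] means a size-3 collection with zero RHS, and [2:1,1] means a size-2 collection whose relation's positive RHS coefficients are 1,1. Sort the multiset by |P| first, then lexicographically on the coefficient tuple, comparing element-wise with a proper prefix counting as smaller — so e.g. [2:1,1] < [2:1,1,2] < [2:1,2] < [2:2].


Primitive collections (21):

  {3,6}:  v_{3} + v_{6} = 0  ⟹  sig = [2:]
  {8,9}:  v_{8} + v_{9} = 0  ⟹  sig = [2:]
  {10,12}:  v_{10} + v_{12} = 0  ⟹  sig = [2:]
  {3,10}:  v_{3} + v_{10} = v_{5}  ⟹  sig = [2:1]
  {4,7}:  v_{4} + v_{7} = v_{9}  ⟹  sig = [2:1]
  {5,6}:  v_{5} + v_{6} = v_{10}  ⟹  sig = [2:1]
  {5,12}:  v_{5} + v_{12} = v_{3}  ⟹  sig = [2:1]
  {2,6}:  v_{2} + v_{6} = v_{1} + v_{8}  ⟹  sig = [2:1,1]
  {2,9}:  v_{2} + v_{9} = v_{1} + v_{3}  ⟹  sig = [2:1,1]
  {2,10}:  v_{2} + v_{10} = v_{1} + v_{5} + v_{8}  ⟹  sig = [2:1,1,1]
  {6,12}:  v_{6} + v_{12} = v_{1} + v_{4} + v_{11}  ⟹  sig = [2:1,1,1]
  {7,8}:  v_{7} + v_{8} = v_{1} + v_{5} + v_{11}  ⟹  sig = [2:1,1,1]
  {6,7}:  v_{6} + v_{7} = v_{1} + v_{9} + v_{10} + v_{11}  ⟹  sig = [2:1,1,1,1]
  {7,12}:  v_{7} + v_{12} = v_{1} + v_{3} + v_{9} + v_{11}  ⟹  sig = [2:1,1,1,1]
  {2,7}:  v_{2} + v_{7} = 2·v_{1} + v_{3} + v_{5} + v_{11}  ⟹  sig = [2:1,1,1,2]
  {1,3,8}:  v_{1} + v_{3} + v_{8} = v_{2}  ⟹  sig = [3:1]
  {2,4,11}:  v_{2} + v_{4} + v_{11} = v_{8} + v_{12}  ⟹  sig = [3:1,1]
  {1,4,5,11}:  v_{1} + v_{4} + v_{5} + v_{11} = 0  ⟹  sig = [4:]
  {1,3,4,11}:  v_{1} + v_{3} + v_{4} + v_{11} = v_{12}  ⟹  sig = [4:1]
  {1,4,10,11}:  v_{1} + v_{4} + v_{10} + v_{11} = v_{6}  ⟹  sig = [4:1]
  {1,5,9,11}:  v_{1} + v_{5} + v_{9} + v_{11} = v_{7}  ⟹  sig = [4:1]

so the primitive-relation signature multiset is
    [2:]
    [2:]
    [2:]
    [2:1]
    [2:1]
    [2:1]
    [2:1]
    [2:1,1]
    [2:1,1]
    [2:1,1,1]
    [2:1,1,1]
    [2:1,1,1]
    [2:1,1,1,1]
    [2:1,1,1,1]
    [2:1,1,1,2]
    [3:1]
    [3:1,1]
    [4:]
    [4:1]
    [4:1]
    [4:1]


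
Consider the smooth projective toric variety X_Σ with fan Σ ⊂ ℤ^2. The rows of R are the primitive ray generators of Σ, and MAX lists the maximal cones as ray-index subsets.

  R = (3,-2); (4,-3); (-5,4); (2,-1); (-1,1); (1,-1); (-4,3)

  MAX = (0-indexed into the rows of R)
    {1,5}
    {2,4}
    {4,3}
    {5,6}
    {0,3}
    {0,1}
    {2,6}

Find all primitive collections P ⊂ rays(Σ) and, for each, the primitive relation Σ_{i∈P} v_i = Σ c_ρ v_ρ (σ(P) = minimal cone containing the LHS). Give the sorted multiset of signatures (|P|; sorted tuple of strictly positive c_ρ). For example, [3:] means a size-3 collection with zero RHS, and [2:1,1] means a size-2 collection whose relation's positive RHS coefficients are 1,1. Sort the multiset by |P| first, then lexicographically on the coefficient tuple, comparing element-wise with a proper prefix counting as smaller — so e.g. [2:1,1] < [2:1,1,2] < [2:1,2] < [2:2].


Σ has 14 primitive collections:

  P = {1,6}:  v_{1} + v_{6} = 0  →  sig = [2:]
  P = {4,5}:  v_{4} + v_{5} = 0  →  sig = [2:]
  P = {0,4}:  v_{0} + v_{4} = v_{3}  →  sig = [2:1]
  P = {0,5}:  v_{0} + v_{5} = v_{1}  →  sig = [2:1]
  P = {0,6}:  v_{0} + v_{6} = v_{4}  →  sig = [2:1]
  P = {1,2}:  v_{1} + v_{2} = v_{4}  →  sig = [2:1]
  P = {1,4}:  v_{1} + v_{4} = v_{0}  →  sig = [2:1]
  P = {2,5}:  v_{2} + v_{5} = v_{6}  →  sig = [2:1]
  P = {3,5}:  v_{3} + v_{5} = v_{0}  →  sig = [2:1]
  P = {4,6}:  v_{4} + v_{6} = v_{2}  →  sig = [2:1]
  P = {0,2}:  v_{0} + v_{2} = 2·v_{4}  →  sig = [2:2]
  P = {1,3}:  v_{1} + v_{3} = 2·v_{0}  →  sig = [2:2]
  P = {3,6}:  v_{3} + v_{6} = 2·v_{4}  →  sig = [2:2]
  P = {2,3}:  v_{2} + v_{3} = 3·v_{4}  →  sig = [2:3]

so the primitive-relation signature multiset is
    [2:]
    [2:]
    [2:1]
    [2:1]
    [2:1]
    [2:1]
    [2:1]
    [2:1]
    [2:1]
    [2:1]
    [2:2]
    [2:2]
    [2:2]
    [2:3]


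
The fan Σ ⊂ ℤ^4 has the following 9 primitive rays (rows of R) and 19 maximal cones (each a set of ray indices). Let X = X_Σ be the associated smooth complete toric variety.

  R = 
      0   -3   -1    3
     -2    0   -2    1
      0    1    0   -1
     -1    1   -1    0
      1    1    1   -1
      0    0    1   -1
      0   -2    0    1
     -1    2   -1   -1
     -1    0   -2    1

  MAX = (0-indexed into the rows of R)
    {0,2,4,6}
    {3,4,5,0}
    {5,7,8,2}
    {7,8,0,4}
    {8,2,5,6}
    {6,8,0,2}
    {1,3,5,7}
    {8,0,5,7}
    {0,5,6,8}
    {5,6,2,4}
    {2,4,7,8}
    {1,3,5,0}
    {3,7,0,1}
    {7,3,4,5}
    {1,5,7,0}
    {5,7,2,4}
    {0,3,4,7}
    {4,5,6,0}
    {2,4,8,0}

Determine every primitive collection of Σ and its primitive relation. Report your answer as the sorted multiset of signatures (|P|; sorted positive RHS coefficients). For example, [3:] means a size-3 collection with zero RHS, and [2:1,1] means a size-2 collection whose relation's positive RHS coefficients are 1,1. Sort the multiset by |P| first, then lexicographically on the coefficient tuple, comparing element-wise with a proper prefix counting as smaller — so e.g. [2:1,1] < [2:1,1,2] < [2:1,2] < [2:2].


The 14 primitive collections of Σ (r=9, n=4):

  P = {1,4}:  v_{1} + v_{4} = v_{3}  ⇒ sig = [2:1]
  P = {2,3}:  v_{2} + v_{3} = v_{7}  ⇒ sig = [2:1]
  P = {6,7}:  v_{6} + v_{7} = v_{5} + v_{8}  ⇒ sig = [2:1,1]
  P = {3,6}:  v_{3} + v_{6} = v_{0} + v_{5} + v_{7}  ⇒ sig = [2:1,1,1]
  P = {1,2}:  v_{1} + v_{2} = v_{0} + v_{5} + 2·v_{7}  ⇒ sig = [2:1,1,2]
  P = {3,8}:  v_{3} + v_{8} = v_{0} + 2·v_{7}  ⇒ sig = [2:1,2]
  P = {1,8}:  v_{1} + v_{8} = 2·v_{0} + v_{5} + 3·v_{7}  ⇒ sig = [2:1,2,3]
  P = {1,6}:  v_{1} + v_{6} = 2·v_{0} + 2·v_{5} + 2·v_{7}  ⇒ sig = [2:2,2,2]
  P = {0,2,5}:  v_{0} + v_{2} + v_{5} = v_{6}  ⇒ sig = [3:1]
  P = {0,2,7}:  v_{0} + v_{2} + v_{7} = v_{8}  ⇒ sig = [3:1]
  P = {4,5,8}:  v_{4} + v_{5} + v_{8} = v_{2}  ⇒ sig = [3:1]
  P = {4,6,8}:  v_{4} + v_{6} + v_{8} = v_{0} + 2·v_{2}  ⇒ sig = [3:1,2]
  P = {0,4,5,7}:  v_{0} + v_{4} + v_{5} + v_{7} = 0  ⇒ sig = [4:]
  P = {0,3,5,7}:  v_{0} + v_{3} + v_{5} + v_{7} = v_{1}  ⇒ sig = [4:1]

Sorted signature multiset PRS(X):
    [2:1]
    [2:1]
    [2:1,1]
    [2:1,1,1]
    [2:1,1,2]
    [2:1,2]
    [2:1,2,3]
    [2:2,2,2]
    [3:1]
    [3:1]
    [3:1]
    [3:1,2]
    [4:]
    [4:1]


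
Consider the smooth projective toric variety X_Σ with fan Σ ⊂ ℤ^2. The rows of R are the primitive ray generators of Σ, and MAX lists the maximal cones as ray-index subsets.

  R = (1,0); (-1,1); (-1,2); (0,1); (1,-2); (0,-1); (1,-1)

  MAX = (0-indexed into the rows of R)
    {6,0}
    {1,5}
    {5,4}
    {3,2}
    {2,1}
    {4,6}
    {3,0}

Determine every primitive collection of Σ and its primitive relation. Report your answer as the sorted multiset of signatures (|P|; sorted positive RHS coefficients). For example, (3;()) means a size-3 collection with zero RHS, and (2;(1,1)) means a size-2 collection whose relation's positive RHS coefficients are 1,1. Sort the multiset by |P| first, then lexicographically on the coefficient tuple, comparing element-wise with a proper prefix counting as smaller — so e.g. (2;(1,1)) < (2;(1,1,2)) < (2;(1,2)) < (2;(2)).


14 collections generate NE(X_Σ); each relation:

  P = {1,6}:  v_{1} + v_{6} = 0  so sig = (2;())
  P = {2,4}:  v_{2} + v_{4} = 0  so sig = (2;())
  P = {3,5}:  v_{3} + v_{5} = 0  so sig = (2;())
  P = {0,1}:  v_{0} + v_{1} = v_{3}  so sig = (2;(1))
  P = {0,5}:  v_{0} + v_{5} = v_{6}  so sig = (2;(1))
  P = {1,3}:  v_{1} + v_{3} = v_{2}  so sig = (2;(1))
  P = {1,4}:  v_{1} + v_{4} = v_{5}  so sig = (2;(1))
  P = {2,5}:  v_{2} + v_{5} = v_{1}  so sig = (2;(1))
  P = {2,6}:  v_{2} + v_{6} = v_{3}  so sig = (2;(1))
  P = {3,4}:  v_{3} + v_{4} = v_{6}  so sig = (2;(1))
  P = {3,6}:  v_{3} + v_{6} = v_{0}  so sig = (2;(1))
  P = {5,6}:  v_{5} + v_{6} = v_{4}  so sig = (2;(1))
  P = {0,2}:  v_{0} + v_{2} = 2·v_{3}  so sig = (2;(2))
  P = {0,4}:  v_{0} + v_{4} = 2·v_{6}  so sig = (2;(2))

Signatures (|P|; sorted positive RHS coefficients), sorted:
[(2;()), (2;()), (2;()), (2;(1)), (2;(1)), (2;(1)), (2;(1)), (2;(1)), (2;(1)), (2;(1)), (2;(1)), (2;(1)), (2;(2)), (2;(2))]


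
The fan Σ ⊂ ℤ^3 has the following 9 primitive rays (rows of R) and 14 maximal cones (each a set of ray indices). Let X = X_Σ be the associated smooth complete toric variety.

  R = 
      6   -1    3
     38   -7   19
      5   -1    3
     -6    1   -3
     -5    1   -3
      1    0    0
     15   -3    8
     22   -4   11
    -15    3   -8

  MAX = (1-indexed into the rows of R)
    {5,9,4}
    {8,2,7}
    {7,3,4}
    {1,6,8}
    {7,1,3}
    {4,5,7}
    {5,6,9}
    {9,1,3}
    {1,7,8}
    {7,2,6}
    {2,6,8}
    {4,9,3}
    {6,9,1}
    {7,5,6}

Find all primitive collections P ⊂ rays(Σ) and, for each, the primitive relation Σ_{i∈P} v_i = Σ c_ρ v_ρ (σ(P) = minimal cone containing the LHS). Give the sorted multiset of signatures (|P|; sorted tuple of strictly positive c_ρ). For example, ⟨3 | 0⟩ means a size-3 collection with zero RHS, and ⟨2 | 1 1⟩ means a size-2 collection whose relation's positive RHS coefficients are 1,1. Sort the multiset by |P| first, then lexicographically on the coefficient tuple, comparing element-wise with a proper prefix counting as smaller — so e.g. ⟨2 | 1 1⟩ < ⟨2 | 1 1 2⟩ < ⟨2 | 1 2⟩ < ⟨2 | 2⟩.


17 minimal non-faces of Δ(Σ) (on 9 rays):

  P = {1,4}:  v_{1} + v_{4} = 0 — sig = ⟨2 | 0⟩
  P = {3,5}:  v_{3} + v_{5} = 0 — sig = ⟨2 | 0⟩
  P = {7,9}:  v_{7} + v_{9} = 0 — sig = ⟨2 | 0⟩
  P = {1,5}:  v_{1} + v_{5} = v_{6} — sig = ⟨2 | 1⟩
  P = {3,6}:  v_{3} + v_{6} = v_{1} — sig = ⟨2 | 1⟩
  P = {4,6}:  v_{4} + v_{6} = v_{5} — sig = ⟨2 | 1⟩
  P = {2,9}:  v_{2} + v_{9} = v_{6} + v_{8} — sig = ⟨2 | 1 1⟩
  P = {4,8}:  v_{4} + v_{8} = v_{6} + v_{7} — sig = ⟨2 | 1 1⟩
  P = {8,9}:  v_{8} + v_{9} = v_{1} + v_{6} — sig = ⟨2 | 1 1⟩
  P = {2,3}:  v_{2} + v_{3} = v_{1} + v_{7} + v_{8} — sig = ⟨2 | 1 1 1⟩
  P = {3,8}:  v_{3} + v_{8} = 2·v_{1} + v_{7} — sig = ⟨2 | 1 2⟩
  P = {5,8}:  v_{5} + v_{8} = 2·v_{6} + v_{7} — sig = ⟨2 | 1 2⟩
  P = {1,2}:  v_{1} + v_{2} = 2·v_{8} — sig = ⟨2 | 2⟩
  P = {2,4}:  v_{2} + v_{4} = 2·v_{6} + 2·v_{7} — sig = ⟨2 | 2 2⟩
  P = {2,5}:  v_{2} + v_{5} = 3·v_{6} + 2·v_{7} — sig = ⟨2 | 2 3⟩
  P = {1,6,7}:  v_{1} + v_{6} + v_{7} = v_{8} — sig = ⟨3 | 1⟩
  P = {6,7,8}:  v_{6} + v_{7} + v_{8} = v_{2} — sig = ⟨3 | 1⟩

Signatures (|P|; sorted positive RHS coefficients), sorted:
[⟨2 | 0⟩, ⟨2 | 0⟩, ⟨2 | 0⟩, ⟨2 | 1⟩, ⟨2 | 1⟩, ⟨2 | 1⟩, ⟨2 | 1 1⟩, ⟨2 | 1 1⟩, ⟨2 | 1 1⟩, ⟨2 | 1 1 1⟩, ⟨2 | 1 2⟩, ⟨2 | 1 2⟩, ⟨2 | 2⟩, ⟨2 | 2 2⟩, ⟨2 | 2 3⟩, ⟨3 | 1⟩, ⟨3 | 1⟩]


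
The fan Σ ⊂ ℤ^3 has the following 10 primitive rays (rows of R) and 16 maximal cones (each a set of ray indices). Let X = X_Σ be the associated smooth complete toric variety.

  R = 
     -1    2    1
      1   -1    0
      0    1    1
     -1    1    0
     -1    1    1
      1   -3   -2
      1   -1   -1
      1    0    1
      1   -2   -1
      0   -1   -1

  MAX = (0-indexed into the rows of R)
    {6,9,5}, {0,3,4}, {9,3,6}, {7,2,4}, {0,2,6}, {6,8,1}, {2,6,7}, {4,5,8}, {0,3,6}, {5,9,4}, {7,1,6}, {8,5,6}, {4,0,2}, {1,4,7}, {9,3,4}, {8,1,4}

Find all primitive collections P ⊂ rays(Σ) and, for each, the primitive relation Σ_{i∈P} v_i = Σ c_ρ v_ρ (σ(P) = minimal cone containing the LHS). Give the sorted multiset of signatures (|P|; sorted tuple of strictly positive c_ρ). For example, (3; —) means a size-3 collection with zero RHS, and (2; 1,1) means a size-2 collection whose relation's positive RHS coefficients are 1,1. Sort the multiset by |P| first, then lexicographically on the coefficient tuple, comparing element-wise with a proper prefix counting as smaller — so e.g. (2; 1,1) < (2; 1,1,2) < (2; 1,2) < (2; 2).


Σ has 21 primitive collections:

  P = {0,8}:  v_{0} + v_{8} = 0 ; sig = (2; —)
  P = {1,3}:  v_{1} + v_{3} = 0 ; sig = (2; —)
  P = {2,9}:  v_{2} + v_{9} = 0 ; sig = (2; —)
  P = {4,6}:  v_{4} + v_{6} = 0 ; sig = (2; —)
  P = {0,1}:  v_{0} + v_{1} = v_{2} ; sig = (2; 1)
  P = {0,5}:  v_{0} + v_{5} = v_{9} ; sig = (2; 1)
  P = {0,9}:  v_{0} + v_{9} = v_{3} ; sig = (2; 1)
  P = {1,2}:  v_{1} + v_{2} = v_{7} ; sig = (2; 1)
  P = {1,9}:  v_{1} + v_{9} = v_{8} ; sig = (2; 1)
  P = {2,3}:  v_{2} + v_{3} = v_{0} ; sig = (2; 1)
  P = {2,5}:  v_{2} + v_{5} = v_{8} ; sig = (2; 1)
  P = {2,8}:  v_{2} + v_{8} = v_{1} ; sig = (2; 1)
  P = {3,7}:  v_{3} + v_{7} = v_{2} ; sig = (2; 1)
  P = {3,8}:  v_{3} + v_{8} = v_{9} ; sig = (2; 1)
  P = {7,9}:  v_{7} + v_{9} = v_{1} ; sig = (2; 1)
  P = {8,9}:  v_{8} + v_{9} = v_{5} ; sig = (2; 1)
  P = {5,7}:  v_{5} + v_{7} = v_{1} + v_{8} ; sig = (2; 1,1)
  P = {0,7}:  v_{0} + v_{7} = 2·v_{2} ; sig = (2; 2)
  P = {1,5}:  v_{1} + v_{5} = 2·v_{8} ; sig = (2; 2)
  P = {3,5}:  v_{3} + v_{5} = 2·v_{9} ; sig = (2; 2)
  P = {7,8}:  v_{7} + v_{8} = 2·v_{1} ; sig = (2; 2)

Signatures (|P|; sorted positive RHS coefficients), sorted:
    |P|=2: 21 collections, coeffs (), (), (), (), (1), (1), (1), (1), (1), (1), (1), (1), (1), (1), (1), (1), (1,1), (2), (2), (2), (2)


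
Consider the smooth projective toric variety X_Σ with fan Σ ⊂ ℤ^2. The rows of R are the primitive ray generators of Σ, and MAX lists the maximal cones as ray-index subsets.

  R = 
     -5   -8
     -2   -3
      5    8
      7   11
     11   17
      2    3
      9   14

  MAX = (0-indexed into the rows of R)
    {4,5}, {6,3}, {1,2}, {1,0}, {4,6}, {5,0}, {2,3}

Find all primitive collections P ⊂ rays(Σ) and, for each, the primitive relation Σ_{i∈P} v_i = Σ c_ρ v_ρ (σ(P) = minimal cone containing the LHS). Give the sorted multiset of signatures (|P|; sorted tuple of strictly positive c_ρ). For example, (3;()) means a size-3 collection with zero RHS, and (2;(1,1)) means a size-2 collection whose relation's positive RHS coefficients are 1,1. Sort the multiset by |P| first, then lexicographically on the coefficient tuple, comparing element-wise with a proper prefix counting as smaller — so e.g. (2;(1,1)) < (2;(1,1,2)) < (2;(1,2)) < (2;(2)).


The 14 primitive collections of Σ (r=7, n=2):

  {0,2}:  v_{0} + v_{2} = 0  ⟹  sig = (2;())
  {1,5}:  v_{1} + v_{5} = 0  ⟹  sig = (2;())
  {0,3}:  v_{0} + v_{3} = v_{5}  ⟹  sig = (2;(1))
  {1,3}:  v_{1} + v_{3} = v_{2}  ⟹  sig = (2;(1))
  {1,4}:  v_{1} + v_{4} = v_{6}  ⟹  sig = (2;(1))
  {1,6}:  v_{1} + v_{6} = v_{3}  ⟹  sig = (2;(1))
  {2,5}:  v_{2} + v_{5} = v_{3}  ⟹  sig = (2;(1))
  {3,5}:  v_{3} + v_{5} = v_{6}  ⟹  sig = (2;(1))
  {5,6}:  v_{5} + v_{6} = v_{4}  ⟹  sig = (2;(1))
  {2,4}:  v_{2} + v_{4} = v_{3} + v_{6}  ⟹  sig = (2;(1,1))
  {0,6}:  v_{0} + v_{6} = 2·v_{5}  ⟹  sig = (2;(2))
  {2,6}:  v_{2} + v_{6} = 2·v_{3}  ⟹  sig = (2;(2))
  {3,4}:  v_{3} + v_{4} = 2·v_{6}  ⟹  sig = (2;(2))
  {0,4}:  v_{0} + v_{4} = 3·v_{5}  ⟹  sig = (2;(3))

so the primitive-relation signature multiset is
    |P|=2: 14 collections, coeffs (), (), (1), (1), (1), (1), (1), (1), (1), (1,1), (2), (2), (2), (3)


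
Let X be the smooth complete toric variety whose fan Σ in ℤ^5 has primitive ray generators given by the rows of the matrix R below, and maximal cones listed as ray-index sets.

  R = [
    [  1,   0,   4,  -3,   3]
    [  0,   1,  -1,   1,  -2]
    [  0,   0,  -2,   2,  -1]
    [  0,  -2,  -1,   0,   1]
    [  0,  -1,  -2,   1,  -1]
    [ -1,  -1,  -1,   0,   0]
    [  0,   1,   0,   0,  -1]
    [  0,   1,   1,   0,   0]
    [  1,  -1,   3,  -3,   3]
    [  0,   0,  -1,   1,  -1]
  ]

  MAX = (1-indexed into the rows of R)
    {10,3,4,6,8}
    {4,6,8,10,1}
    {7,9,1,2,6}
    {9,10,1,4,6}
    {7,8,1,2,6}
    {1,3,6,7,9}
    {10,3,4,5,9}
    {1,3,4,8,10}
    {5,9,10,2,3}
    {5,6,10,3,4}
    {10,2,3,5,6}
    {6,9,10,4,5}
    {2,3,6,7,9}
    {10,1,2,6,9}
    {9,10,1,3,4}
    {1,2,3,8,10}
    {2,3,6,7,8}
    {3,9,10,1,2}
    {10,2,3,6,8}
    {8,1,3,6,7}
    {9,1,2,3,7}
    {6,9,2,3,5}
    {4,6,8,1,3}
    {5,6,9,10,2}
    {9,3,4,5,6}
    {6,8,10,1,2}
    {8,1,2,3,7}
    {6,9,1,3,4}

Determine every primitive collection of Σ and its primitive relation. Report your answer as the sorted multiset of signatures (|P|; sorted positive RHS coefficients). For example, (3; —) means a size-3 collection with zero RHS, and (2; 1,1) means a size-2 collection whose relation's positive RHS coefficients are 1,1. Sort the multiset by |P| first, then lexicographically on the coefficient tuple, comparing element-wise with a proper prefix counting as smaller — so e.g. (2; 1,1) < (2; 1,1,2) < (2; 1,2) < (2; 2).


Minimal non-faces — 10 found among 10 rays, 28 max cones:

  P={2,4}:  v_{2} + v_{4} = v_{5}  ⟹  sig = (2; 1)
  P={5,8}:  v_{5} + v_{8} = v_{10}  ⟹  sig = (2; 1)
  P={7,10}:  v_{7} + v_{10} = v_{2}  ⟹  sig = (2; 1)
  P={8,9}:  v_{8} + v_{9} = v_{1}  ⟹  sig = (2; 1)
  P={1,5}:  v_{1} + v_{5} = v_{9} + v_{10}  ⟹  sig = (2; 1,1)
  P={4,7}:  v_{4} + v_{7} = v_{2} + v_{3} + v_{6} + v_{9}  ⟹  sig = (2; 1,1,1,1)
  P={5,7}:  v_{5} + v_{7} = 2·v_{2} + v_{3} + v_{6} + v_{9}  ⟹  sig = (2; 1,1,1,2)
  P={1,2,3,6}:  v_{1} + v_{2} + v_{3} + v_{6} = 0  ⟹  sig = (4; —)
  P={3,6,9,10}:  v_{3} + v_{6} + v_{9} + v_{10} = v_{4}  ⟹  sig = (4; 1)
  P={1,3,6,10}:  v_{1} + v_{3} + v_{6} + v_{10} = v_{4} + v_{8}  ⟹  sig = (4; 1,1)

Signatures (|P|; sorted positive RHS coefficients), sorted:
[(2; 1), (2; 1), (2; 1), (2; 1), (2; 1,1), (2; 1,1,1,1), (2; 1,1,1,2), (4; —), (4; 1), (4; 1,1)]


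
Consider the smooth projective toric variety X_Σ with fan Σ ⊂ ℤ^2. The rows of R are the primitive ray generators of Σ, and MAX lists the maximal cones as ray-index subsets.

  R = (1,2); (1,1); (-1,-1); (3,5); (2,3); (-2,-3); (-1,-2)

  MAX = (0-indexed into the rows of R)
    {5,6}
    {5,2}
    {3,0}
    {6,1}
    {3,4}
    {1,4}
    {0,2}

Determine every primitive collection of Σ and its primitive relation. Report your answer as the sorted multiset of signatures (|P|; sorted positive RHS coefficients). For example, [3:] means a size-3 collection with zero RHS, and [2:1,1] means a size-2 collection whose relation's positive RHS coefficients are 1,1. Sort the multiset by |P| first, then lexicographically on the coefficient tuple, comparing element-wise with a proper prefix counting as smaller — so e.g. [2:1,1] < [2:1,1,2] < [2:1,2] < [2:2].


14 minimal non-faces of Δ(Σ) (on 7 rays):

  P = {0,6}:  v_{0} + v_{6} = 0  ⟹  sig = [2:]
  P = {1,2}:  v_{1} + v_{2} = 0  ⟹  sig = [2:]
  P = {4,5}:  v_{4} + v_{5} = 0  ⟹  sig = [2:]
  P = {0,1}:  v_{0} + v_{1} = v_{4}  ⟹  sig = [2:1]
  P = {0,4}:  v_{0} + v_{4} = v_{3}  ⟹  sig = [2:1]
  P = {0,5}:  v_{0} + v_{5} = v_{2}  ⟹  sig = [2:1]
  P = {1,5}:  v_{1} + v_{5} = v_{6}  ⟹  sig = [2:1]
  P = {2,4}:  v_{2} + v_{4} = v_{0}  ⟹  sig = [2:1]
  P = {2,6}:  v_{2} + v_{6} = v_{5}  ⟹  sig = [2:1]
  P = {3,5}:  v_{3} + v_{5} = v_{0}  ⟹  sig = [2:1]
  P = {3,6}:  v_{3} + v_{6} = v_{4}  ⟹  sig = [2:1]
  P = {4,6}:  v_{4} + v_{6} = v_{1}  ⟹  sig = [2:1]
  P = {1,3}:  v_{1} + v_{3} = 2·v_{4}  ⟹  sig = [2:2]
  P = {2,3}:  v_{2} + v_{3} = 2·v_{0}  ⟹  sig = [2:2]

Sorted signature multiset PRS(X):
[[2:], [2:], [2:], [2:1], [2:1], [2:1], [2:1], [2:1], [2:1], [2:1], [2:1], [2:1], [2:2], [2:2]]


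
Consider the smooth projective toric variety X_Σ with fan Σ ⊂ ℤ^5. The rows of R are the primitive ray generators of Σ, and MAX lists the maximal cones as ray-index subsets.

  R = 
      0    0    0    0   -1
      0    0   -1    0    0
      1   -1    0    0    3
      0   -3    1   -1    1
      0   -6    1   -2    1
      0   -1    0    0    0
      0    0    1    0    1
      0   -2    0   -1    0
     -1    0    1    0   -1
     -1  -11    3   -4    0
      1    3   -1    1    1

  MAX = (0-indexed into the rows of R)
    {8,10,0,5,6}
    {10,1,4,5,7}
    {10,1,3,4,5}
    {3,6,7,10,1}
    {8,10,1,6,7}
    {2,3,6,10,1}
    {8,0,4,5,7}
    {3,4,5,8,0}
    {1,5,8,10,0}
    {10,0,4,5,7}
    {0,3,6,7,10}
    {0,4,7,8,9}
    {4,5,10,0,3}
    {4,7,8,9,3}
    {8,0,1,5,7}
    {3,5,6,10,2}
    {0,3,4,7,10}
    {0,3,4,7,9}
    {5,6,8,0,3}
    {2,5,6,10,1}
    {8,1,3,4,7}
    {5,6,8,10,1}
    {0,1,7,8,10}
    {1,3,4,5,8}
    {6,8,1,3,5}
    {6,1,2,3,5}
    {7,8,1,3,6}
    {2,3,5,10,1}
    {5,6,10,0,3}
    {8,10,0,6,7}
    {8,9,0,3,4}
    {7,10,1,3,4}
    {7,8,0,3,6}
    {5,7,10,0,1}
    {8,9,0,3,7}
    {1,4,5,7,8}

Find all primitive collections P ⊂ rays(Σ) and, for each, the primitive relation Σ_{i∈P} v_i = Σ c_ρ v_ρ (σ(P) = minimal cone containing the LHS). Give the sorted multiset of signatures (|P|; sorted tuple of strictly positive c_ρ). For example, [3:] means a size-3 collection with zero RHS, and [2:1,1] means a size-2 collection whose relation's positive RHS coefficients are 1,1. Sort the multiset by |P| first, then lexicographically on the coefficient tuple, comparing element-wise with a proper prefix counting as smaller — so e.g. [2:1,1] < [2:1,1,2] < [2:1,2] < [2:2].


The 20 primitive collections of Σ (r=11, n=5):

  P={0,2}:  v_{0} + v_{2} = v_{3} + v_{5} + v_{10} — sig = [2:1,1,1]
  P={1,9}:  v_{1} + v_{9} = v_{4} + v_{5} + 2·v_{7} + v_{8} — sig = [2:1,1,1,2]
  P={2,4}:  v_{2} + v_{4} = v_{1} + 3·v_{3} + v_{5} + v_{10} — sig = [2:1,1,1,3]
  P={6,9}:  v_{6} + v_{9} = v_{0} + 3·v_{3} + v_{7} + v_{8} — sig = [2:1,1,1,3]
  P={2,7}:  v_{2} + v_{7} = v_{1} + 2·v_{3} + v_{10} — sig = [2:1,1,2]
  P={2,8}:  v_{2} + v_{8} = v_{1} + v_{5} + 2·v_{6} — sig = [2:1,1,2]
  P={5,9}:  v_{5} + v_{9} = v_{0} + 2·v_{4} + v_{8} — sig = [2:1,1,2]
  P={9,10}:  v_{9} + v_{10} = v_{0} + 2·v_{3} + v_{7} — sig = [2:1,1,2]
  P={2,9}:  v_{2} + v_{9} = 2·v_{3} + v_{4} — sig = [2:1,2]
  P={4,6}:  v_{4} + v_{6} = 2·v_{3} — sig = [2:2]
  P={0,1,6}:  v_{0} + v_{1} + v_{6} = 0 — sig = [3:]
  P={3,5,7}:  v_{3} + v_{5} + v_{7} = v_{4} — sig = [3:1]
  P={3,8,10}:  v_{3} + v_{8} + v_{10} = v_{6} — sig = [3:1]
  P={4,8,10}:  v_{4} + v_{8} + v_{10} = v_{3} — sig = [3:1]
  P={5,6,7}:  v_{5} + v_{6} + v_{7} = v_{3} — sig = [3:1]
  P={0,1,3}:  v_{0} + v_{1} + v_{3} = v_{5} + v_{7} — sig = [3:1,1]
  P={0,1,4}:  v_{0} + v_{1} + v_{4} = 2·v_{5} + 2·v_{7} — sig = [3:2,2]
  P={5,7,8,10}:  v_{5} + v_{7} + v_{8} + v_{10} = 0 — sig = [4:]
  P={0,3,4,7,8}:  v_{0} + v_{3} + v_{4} + v_{7} + v_{8} = v_{9} — sig = [5:1]
  P={1,3,5,6,10}:  v_{1} + v_{3} + v_{5} + v_{6} + v_{10} = v_{2} — sig = [5:1]

Sorted signature multiset PRS(X):
    |P|=2: 10 collections, coeffs (1,1,1), (1,1,1,2), (1,1,1,3), (1,1,1,3), (1,1,2), (1,1,2), (1,1,2), (1,1,2), (1,2), (2)
    |P|=3: 7 collections, coeffs (), (1), (1), (1), (1), (1,1), (2,2)
    |P|=4: 1 collection, coeffs ()
    |P|=5: 2 collections, coeffs (1), (1)


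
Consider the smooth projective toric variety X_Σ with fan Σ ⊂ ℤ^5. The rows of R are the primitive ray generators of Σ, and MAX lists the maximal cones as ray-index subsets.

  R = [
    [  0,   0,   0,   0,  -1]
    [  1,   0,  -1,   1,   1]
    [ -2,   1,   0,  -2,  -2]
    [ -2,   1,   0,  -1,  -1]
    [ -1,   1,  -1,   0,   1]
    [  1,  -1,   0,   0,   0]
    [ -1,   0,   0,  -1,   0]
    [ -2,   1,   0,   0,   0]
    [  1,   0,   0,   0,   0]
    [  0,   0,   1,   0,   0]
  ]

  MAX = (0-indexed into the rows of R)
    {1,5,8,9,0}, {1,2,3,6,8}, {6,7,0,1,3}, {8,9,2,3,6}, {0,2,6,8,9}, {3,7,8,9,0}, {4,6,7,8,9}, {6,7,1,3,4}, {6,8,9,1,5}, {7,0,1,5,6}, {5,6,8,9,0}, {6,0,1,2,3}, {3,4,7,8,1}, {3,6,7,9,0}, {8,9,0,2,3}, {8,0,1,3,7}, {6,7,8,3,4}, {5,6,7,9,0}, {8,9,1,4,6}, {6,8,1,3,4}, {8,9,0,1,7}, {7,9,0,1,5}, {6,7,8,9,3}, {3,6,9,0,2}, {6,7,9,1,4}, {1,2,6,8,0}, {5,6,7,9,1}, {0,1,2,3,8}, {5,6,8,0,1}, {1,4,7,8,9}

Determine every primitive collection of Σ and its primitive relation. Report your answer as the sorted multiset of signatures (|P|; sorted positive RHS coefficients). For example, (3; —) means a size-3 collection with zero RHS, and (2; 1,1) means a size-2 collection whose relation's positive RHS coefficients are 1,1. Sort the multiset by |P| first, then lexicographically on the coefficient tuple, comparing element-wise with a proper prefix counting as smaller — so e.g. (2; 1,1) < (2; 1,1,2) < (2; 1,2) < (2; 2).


Σ has 14 primitive collections:

  {0,4}:  v_{0} + v_{4} = v_{1} + v_{3}  →  sig = (2; 1,1)
  {3,5}:  v_{3} + v_{5} = v_{0} + v_{6}  →  sig = (2; 1,1)
  {4,5}:  v_{4} + v_{5} = v_{1} + v_{6}  →  sig = (2; 1,1)
  {2,4}:  v_{2} + v_{4} = v_{1} + 2·v_{3} + v_{6} + v_{8}  →  sig = (2; 1,1,1,2)
  {2,5}:  v_{2} + v_{5} = 2·v_{0} + 2·v_{6} + v_{8}  →  sig = (2; 1,2,2)
  {2,7}:  v_{2} + v_{7} = 2·v_{3}  →  sig = (2; 2)
  {5,7,8}:  v_{5} + v_{7} + v_{8} = 0  →  sig = (3; —)
  {1,2,9}:  v_{1} + v_{2} + v_{9} = v_{3} + v_{8}  →  sig = (3; 1,1)
  {1,3,9}:  v_{1} + v_{3} + v_{9} = v_{7} + v_{8}  →  sig = (3; 1,1)
  {3,4,9}:  v_{3} + v_{4} + v_{9} = v_{6} + 2·v_{7} + 2·v_{8}  →  sig = (3; 1,2,2)
  {0,1,6,9}:  v_{0} + v_{1} + v_{6} + v_{9} = 0  →  sig = (4; —)
  {0,3,6,8}:  v_{0} + v_{3} + v_{6} + v_{8} = v_{2}  →  sig = (4; 1)
  {0,6,7,8}:  v_{0} + v_{6} + v_{7} + v_{8} = v_{3}  →  sig = (4; 1)
  {1,6,7,8}:  v_{1} + v_{6} + v_{7} + v_{8} = v_{4}  →  sig = (4; 1)

so the primitive-relation signature multiset is
{ (2; 1,1) ×3,  (2; 1,1,1,2),  (2; 1,2,2),  (2; 2),  (3; —),  (3; 1,1) ×2,  (3; 1,2,2),  (4; —),  (4; 1) ×3 }
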